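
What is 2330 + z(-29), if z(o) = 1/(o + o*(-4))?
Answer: 202711/87 ≈ 2330.0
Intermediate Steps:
z(o) = -1/(3*o) (z(o) = 1/(o - 4*o) = 1/(-3*o) = -1/(3*o))
2330 + z(-29) = 2330 - 1/3/(-29) = 2330 - 1/3*(-1/29) = 2330 + 1/87 = 202711/87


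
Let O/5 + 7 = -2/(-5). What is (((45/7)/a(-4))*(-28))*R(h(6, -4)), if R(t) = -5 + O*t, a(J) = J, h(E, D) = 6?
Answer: -9135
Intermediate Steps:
O = -33 (O = -35 + 5*(-2/(-5)) = -35 + 5*(-2*(-1/5)) = -35 + 5*(2/5) = -35 + 2 = -33)
R(t) = -5 - 33*t
(((45/7)/a(-4))*(-28))*R(h(6, -4)) = (((45/7)/(-4))*(-28))*(-5 - 33*6) = (((45*(1/7))*(-1/4))*(-28))*(-5 - 198) = (((45/7)*(-1/4))*(-28))*(-203) = -45/28*(-28)*(-203) = 45*(-203) = -9135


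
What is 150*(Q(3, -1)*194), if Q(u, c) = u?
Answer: 87300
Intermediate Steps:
150*(Q(3, -1)*194) = 150*(3*194) = 150*582 = 87300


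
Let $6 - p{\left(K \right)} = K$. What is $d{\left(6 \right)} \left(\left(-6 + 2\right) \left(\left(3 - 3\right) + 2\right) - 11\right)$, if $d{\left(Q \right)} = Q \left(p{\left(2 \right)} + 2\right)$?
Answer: $-684$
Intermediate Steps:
$p{\left(K \right)} = 6 - K$
$d{\left(Q \right)} = 6 Q$ ($d{\left(Q \right)} = Q \left(\left(6 - 2\right) + 2\right) = Q \left(4 + 2\right) = Q 6 = 6 Q$)
$d{\left(6 \right)} \left(\left(-6 + 2\right) \left(\left(3 - 3\right) + 2\right) - 11\right) = 6 \cdot 6 \left(\left(-6 + 2\right) \left(\left(3 - 3\right) + 2\right) - 11\right) = 36 \left(- 4 \left(0 + 2\right) - 11\right) = 36 \left(\left(-4\right) 2 - 11\right) = 36 \left(-8 - 11\right) = 36 \left(-19\right) = -684$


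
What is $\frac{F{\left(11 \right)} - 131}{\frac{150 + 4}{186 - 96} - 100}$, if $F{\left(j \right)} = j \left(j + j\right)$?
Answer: $- \frac{4995}{4423} \approx -1.1293$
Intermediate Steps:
$F{\left(j \right)} = 2 j^{2}$ ($F{\left(j \right)} = j 2 j = 2 j^{2}$)
$\frac{F{\left(11 \right)} - 131}{\frac{150 + 4}{186 - 96} - 100} = \frac{2 \cdot 11^{2} - 131}{\frac{150 + 4}{186 - 96} - 100} = \frac{2 \cdot 121 - 131}{\frac{154}{90} - 100} = \frac{242 - 131}{154 \cdot \frac{1}{90} - 100} = \frac{111}{\frac{77}{45} - 100} = \frac{111}{- \frac{4423}{45}} = 111 \left(- \frac{45}{4423}\right) = - \frac{4995}{4423}$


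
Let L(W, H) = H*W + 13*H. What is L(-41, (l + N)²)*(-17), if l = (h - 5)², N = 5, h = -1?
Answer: 800156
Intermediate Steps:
l = 36 (l = (-1 - 5)² = (-6)² = 36)
L(W, H) = 13*H + H*W
L(-41, (l + N)²)*(-17) = ((36 + 5)²*(13 - 41))*(-17) = (41²*(-28))*(-17) = (1681*(-28))*(-17) = -47068*(-17) = 800156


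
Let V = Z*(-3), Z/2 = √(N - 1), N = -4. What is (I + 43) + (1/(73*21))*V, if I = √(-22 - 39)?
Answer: 43 + I*√61 - 2*I*√5/511 ≈ 43.0 + 7.8015*I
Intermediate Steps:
I = I*√61 (I = √(-61) = I*√61 ≈ 7.8102*I)
Z = 2*I*√5 (Z = 2*√(-4 - 1) = 2*√(-5) = 2*(I*√5) = 2*I*√5 ≈ 4.4721*I)
V = -6*I*√5 (V = (2*I*√5)*(-3) = -6*I*√5 ≈ -13.416*I)
(I + 43) + (1/(73*21))*V = (I*√61 + 43) + (1/(73*21))*(-6*I*√5) = (43 + I*√61) + ((1/73)*(1/21))*(-6*I*√5) = (43 + I*√61) + (-6*I*√5)/1533 = (43 + I*√61) - 2*I*√5/511 = 43 + I*√61 - 2*I*√5/511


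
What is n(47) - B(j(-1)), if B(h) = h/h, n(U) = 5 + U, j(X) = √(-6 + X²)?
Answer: 51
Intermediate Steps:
B(h) = 1
n(47) - B(j(-1)) = (5 + 47) - 1*1 = 52 - 1 = 51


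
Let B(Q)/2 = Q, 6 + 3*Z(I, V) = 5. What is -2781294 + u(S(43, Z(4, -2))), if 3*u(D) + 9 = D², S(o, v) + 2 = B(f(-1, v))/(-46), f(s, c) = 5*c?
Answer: -39725247362/14283 ≈ -2.7813e+6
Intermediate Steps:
Z(I, V) = -⅓ (Z(I, V) = -2 + (⅓)*5 = -2 + 5/3 = -⅓)
B(Q) = 2*Q
S(o, v) = -2 - 5*v/23 (S(o, v) = -2 + (2*(5*v))/(-46) = -2 + (10*v)*(-1/46) = -2 - 5*v/23)
u(D) = -3 + D²/3
-2781294 + u(S(43, Z(4, -2))) = -2781294 + (-3 + (-2 - 5/23*(-⅓))²/3) = -2781294 + (-3 + (-2 + 5/69)²/3) = -2781294 + (-3 + (-133/69)²/3) = -2781294 + (-3 + (⅓)*(17689/4761)) = -2781294 + (-3 + 17689/14283) = -2781294 - 25160/14283 = -39725247362/14283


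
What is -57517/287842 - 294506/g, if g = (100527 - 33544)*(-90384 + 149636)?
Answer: -28545331658778/142801176460859 ≈ -0.19990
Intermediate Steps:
g = 3968876716 (g = 66983*59252 = 3968876716)
-57517/287842 - 294506/g = -57517/287842 - 294506/3968876716 = -57517*1/287842 - 294506*1/3968876716 = -57517/287842 - 147253/1984438358 = -28545331658778/142801176460859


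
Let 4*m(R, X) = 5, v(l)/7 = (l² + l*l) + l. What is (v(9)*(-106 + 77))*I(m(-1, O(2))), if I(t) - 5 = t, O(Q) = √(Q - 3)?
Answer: -867825/4 ≈ -2.1696e+5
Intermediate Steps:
O(Q) = √(-3 + Q)
v(l) = 7*l + 14*l² (v(l) = 7*((l² + l*l) + l) = 7*((l² + l²) + l) = 7*(2*l² + l) = 7*(l + 2*l²) = 7*l + 14*l²)
m(R, X) = 5/4 (m(R, X) = (¼)*5 = 5/4)
I(t) = 5 + t
(v(9)*(-106 + 77))*I(m(-1, O(2))) = ((7*9*(1 + 2*9))*(-106 + 77))*(5 + 5/4) = ((7*9*(1 + 18))*(-29))*(25/4) = ((7*9*19)*(-29))*(25/4) = (1197*(-29))*(25/4) = -34713*25/4 = -867825/4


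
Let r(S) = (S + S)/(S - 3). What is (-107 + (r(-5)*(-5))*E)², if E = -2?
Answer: 35721/4 ≈ 8930.3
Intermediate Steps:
r(S) = 2*S/(-3 + S) (r(S) = (2*S)/(-3 + S) = 2*S/(-3 + S))
(-107 + (r(-5)*(-5))*E)² = (-107 + ((2*(-5)/(-3 - 5))*(-5))*(-2))² = (-107 + ((2*(-5)/(-8))*(-5))*(-2))² = (-107 + ((2*(-5)*(-⅛))*(-5))*(-2))² = (-107 + ((5/4)*(-5))*(-2))² = (-107 - 25/4*(-2))² = (-107 + 25/2)² = (-189/2)² = 35721/4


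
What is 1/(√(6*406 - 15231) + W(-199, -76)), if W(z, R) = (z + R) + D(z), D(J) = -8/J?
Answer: -3629561/1166881628 - 39601*I*√12795/3500644884 ≈ -0.0031105 - 0.0012796*I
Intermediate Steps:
W(z, R) = R + z - 8/z (W(z, R) = (z + R) - 8/z = (R + z) - 8/z = R + z - 8/z)
1/(√(6*406 - 15231) + W(-199, -76)) = 1/(√(6*406 - 15231) + (-76 - 199 - 8/(-199))) = 1/(√(2436 - 15231) + (-76 - 199 - 8*(-1/199))) = 1/(√(-12795) + (-76 - 199 + 8/199)) = 1/(I*√12795 - 54717/199) = 1/(-54717/199 + I*√12795)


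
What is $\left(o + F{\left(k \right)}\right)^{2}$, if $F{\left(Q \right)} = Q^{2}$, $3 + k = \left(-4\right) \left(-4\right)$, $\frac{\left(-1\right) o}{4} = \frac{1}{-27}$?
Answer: $\frac{20857489}{729} \approx 28611.0$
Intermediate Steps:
$o = \frac{4}{27}$ ($o = - \frac{4}{-27} = \left(-4\right) \left(- \frac{1}{27}\right) = \frac{4}{27} \approx 0.14815$)
$k = 13$ ($k = -3 - -16 = -3 + 16 = 13$)
$\left(o + F{\left(k \right)}\right)^{2} = \left(\frac{4}{27} + 13^{2}\right)^{2} = \left(\frac{4}{27} + 169\right)^{2} = \left(\frac{4567}{27}\right)^{2} = \frac{20857489}{729}$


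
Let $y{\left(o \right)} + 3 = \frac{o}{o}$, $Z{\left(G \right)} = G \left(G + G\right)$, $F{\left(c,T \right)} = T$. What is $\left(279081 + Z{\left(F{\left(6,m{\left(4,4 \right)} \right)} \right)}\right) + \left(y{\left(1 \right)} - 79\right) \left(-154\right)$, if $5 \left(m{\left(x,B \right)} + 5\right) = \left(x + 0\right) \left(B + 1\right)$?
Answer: $291557$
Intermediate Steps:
$m{\left(x,B \right)} = -5 + \frac{x \left(1 + B\right)}{5}$ ($m{\left(x,B \right)} = -5 + \frac{\left(x + 0\right) \left(B + 1\right)}{5} = -5 + \frac{x \left(1 + B\right)}{5}$)
$Z{\left(G \right)} = 2 G^{2}$ ($Z{\left(G \right)} = G 2 G = 2 G^{2}$)
$y{\left(o \right)} = -2$ ($y{\left(o \right)} = -3 + \frac{o}{o} = -3 + 1 = -2$)
$\left(279081 + Z{\left(F{\left(6,m{\left(4,4 \right)} \right)} \right)}\right) + \left(y{\left(1 \right)} - 79\right) \left(-154\right) = \left(279081 + 2 \left(-5 + \frac{1}{5} \cdot 4 + \frac{1}{5} \cdot 4 \cdot 4\right)^{2}\right) + \left(-2 - 79\right) \left(-154\right) = \left(279081 + 2 \left(-5 + \frac{4}{5} + \frac{16}{5}\right)^{2}\right) - -12474 = \left(279081 + 2 \left(-1\right)^{2}\right) + 12474 = \left(279081 + 2 \cdot 1\right) + 12474 = \left(279081 + 2\right) + 12474 = 279083 + 12474 = 291557$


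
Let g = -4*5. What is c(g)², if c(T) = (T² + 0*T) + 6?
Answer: 164836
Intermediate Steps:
g = -20
c(T) = 6 + T² (c(T) = (T² + 0) + 6 = T² + 6 = 6 + T²)
c(g)² = (6 + (-20)²)² = (6 + 400)² = 406² = 164836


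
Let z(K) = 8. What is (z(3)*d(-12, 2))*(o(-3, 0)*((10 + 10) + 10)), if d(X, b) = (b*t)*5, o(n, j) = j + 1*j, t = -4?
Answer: 0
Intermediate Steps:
o(n, j) = 2*j (o(n, j) = j + j = 2*j)
d(X, b) = -20*b (d(X, b) = (b*(-4))*5 = -4*b*5 = -20*b)
(z(3)*d(-12, 2))*(o(-3, 0)*((10 + 10) + 10)) = (8*(-20*2))*((2*0)*((10 + 10) + 10)) = (8*(-40))*(0*(20 + 10)) = -0*30 = -320*0 = 0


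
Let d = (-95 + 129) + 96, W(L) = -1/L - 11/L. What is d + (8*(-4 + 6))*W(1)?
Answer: -62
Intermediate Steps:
W(L) = -12/L
d = 130 (d = 34 + 96 = 130)
d + (8*(-4 + 6))*W(1) = 130 + (8*(-4 + 6))*(-12/1) = 130 + (8*2)*(-12*1) = 130 + 16*(-12) = 130 - 192 = -62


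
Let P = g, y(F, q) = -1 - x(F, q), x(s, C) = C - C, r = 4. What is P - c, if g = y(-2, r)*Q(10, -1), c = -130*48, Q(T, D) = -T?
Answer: 6250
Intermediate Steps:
x(s, C) = 0
y(F, q) = -1 (y(F, q) = -1 - 1*0 = -1 + 0 = -1)
c = -6240
g = 10 (g = -(-1)*10 = -1*(-10) = 10)
P = 10
P - c = 10 - 1*(-6240) = 10 + 6240 = 6250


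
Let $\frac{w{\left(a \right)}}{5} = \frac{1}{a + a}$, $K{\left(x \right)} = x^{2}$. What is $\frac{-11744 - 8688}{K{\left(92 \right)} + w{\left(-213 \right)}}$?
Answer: $- \frac{8704032}{3605659} \approx -2.414$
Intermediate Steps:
$w{\left(a \right)} = \frac{5}{2 a}$ ($w{\left(a \right)} = \frac{5}{a + a} = \frac{5}{2 a}$)
$\frac{-11744 - 8688}{K{\left(92 \right)} + w{\left(-213 \right)}} = \frac{-11744 - 8688}{92^{2} + \frac{5}{2 \left(-213\right)}} = - \frac{20432}{8464 + \frac{5}{2} \left(- \frac{1}{213}\right)} = - \frac{20432}{8464 - \frac{5}{426}} = - \frac{20432}{\frac{3605659}{426}} = \left(-20432\right) \frac{426}{3605659} = - \frac{8704032}{3605659}$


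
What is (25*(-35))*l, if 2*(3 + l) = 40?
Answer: -14875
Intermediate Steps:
l = 17 (l = -3 + (½)*40 = -3 + 20 = 17)
(25*(-35))*l = (25*(-35))*17 = -875*17 = -14875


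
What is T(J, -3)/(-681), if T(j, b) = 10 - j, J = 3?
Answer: -7/681 ≈ -0.010279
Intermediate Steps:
T(J, -3)/(-681) = (10 - 1*3)/(-681) = (10 - 3)*(-1/681) = 7*(-1/681) = -7/681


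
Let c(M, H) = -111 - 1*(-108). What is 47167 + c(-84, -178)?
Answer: 47164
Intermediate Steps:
c(M, H) = -3 (c(M, H) = -111 + 108 = -3)
47167 + c(-84, -178) = 47167 - 3 = 47164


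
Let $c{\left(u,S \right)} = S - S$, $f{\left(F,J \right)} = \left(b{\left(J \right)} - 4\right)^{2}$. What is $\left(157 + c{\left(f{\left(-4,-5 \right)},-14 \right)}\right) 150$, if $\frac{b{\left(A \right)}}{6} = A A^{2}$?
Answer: $23550$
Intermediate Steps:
$b{\left(A \right)} = 6 A^{3}$ ($b{\left(A \right)} = 6 A A^{2} = 6 A^{3}$)
$f{\left(F,J \right)} = \left(-4 + 6 J^{3}\right)^{2}$ ($f{\left(F,J \right)} = \left(6 J^{3} - 4\right)^{2} = \left(-4 + 6 J^{3}\right)^{2}$)
$c{\left(u,S \right)} = 0$
$\left(157 + c{\left(f{\left(-4,-5 \right)},-14 \right)}\right) 150 = \left(157 + 0\right) 150 = 157 \cdot 150 = 23550$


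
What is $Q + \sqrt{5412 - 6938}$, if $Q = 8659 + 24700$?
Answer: $33359 + i \sqrt{1526} \approx 33359.0 + 39.064 i$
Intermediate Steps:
$Q = 33359$
$Q + \sqrt{5412 - 6938} = 33359 + \sqrt{5412 - 6938} = 33359 + \sqrt{-1526} = 33359 + i \sqrt{1526}$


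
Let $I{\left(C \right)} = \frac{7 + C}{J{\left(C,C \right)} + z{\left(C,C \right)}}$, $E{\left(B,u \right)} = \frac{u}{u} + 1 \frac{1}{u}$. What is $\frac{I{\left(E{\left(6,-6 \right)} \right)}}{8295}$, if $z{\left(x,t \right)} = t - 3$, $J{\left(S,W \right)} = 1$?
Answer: $- \frac{47}{58065} \approx -0.00080944$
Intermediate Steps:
$z{\left(x,t \right)} = -3 + t$ ($z{\left(x,t \right)} = t - 3 = -3 + t$)
$E{\left(B,u \right)} = 1 + \frac{1}{u}$
$I{\left(C \right)} = \frac{7 + C}{-2 + C}$ ($I{\left(C \right)} = \frac{7 + C}{1 + \left(-3 + C\right)} = \frac{7 + C}{-2 + C}$)
$\frac{I{\left(E{\left(6,-6 \right)} \right)}}{8295} = \frac{\frac{1}{-2 + \frac{1 - 6}{-6}} \left(7 + \frac{1 - 6}{-6}\right)}{8295} = \frac{7 - - \frac{5}{6}}{-2 - - \frac{5}{6}} \cdot \frac{1}{8295} = \frac{7 + \frac{5}{6}}{-2 + \frac{5}{6}} \cdot \frac{1}{8295} = \frac{1}{- \frac{7}{6}} \cdot \frac{47}{6} \cdot \frac{1}{8295} = \left(- \frac{6}{7}\right) \frac{47}{6} \cdot \frac{1}{8295} = \left(- \frac{47}{7}\right) \frac{1}{8295} = - \frac{47}{58065}$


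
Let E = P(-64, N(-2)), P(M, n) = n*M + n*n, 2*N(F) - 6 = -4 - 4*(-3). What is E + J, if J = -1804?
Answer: -2203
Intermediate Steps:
N(F) = 7 (N(F) = 3 + (-4 - 4*(-3))/2 = 3 + (-4 + 12)/2 = 3 + (½)*8 = 3 + 4 = 7)
P(M, n) = n² + M*n (P(M, n) = M*n + n² = n² + M*n)
E = -399 (E = 7*(-64 + 7) = 7*(-57) = -399)
E + J = -399 - 1804 = -2203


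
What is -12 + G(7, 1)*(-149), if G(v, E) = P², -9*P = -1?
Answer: -1121/81 ≈ -13.840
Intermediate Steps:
P = ⅑ (P = -⅑*(-1) = ⅑ ≈ 0.11111)
G(v, E) = 1/81 (G(v, E) = (⅑)² = 1/81)
-12 + G(7, 1)*(-149) = -12 + (1/81)*(-149) = -12 - 149/81 = -1121/81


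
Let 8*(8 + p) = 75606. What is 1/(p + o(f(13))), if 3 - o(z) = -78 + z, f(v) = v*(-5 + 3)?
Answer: 4/38199 ≈ 0.00010471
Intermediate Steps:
p = 37771/4 (p = -8 + (⅛)*75606 = -8 + 37803/4 = 37771/4 ≈ 9442.8)
f(v) = -2*v (f(v) = v*(-2) = -2*v)
o(z) = 81 - z (o(z) = 3 - (-78 + z) = 3 + (78 - z) = 81 - z)
1/(p + o(f(13))) = 1/(37771/4 + (81 - (-2)*13)) = 1/(37771/4 + (81 - 1*(-26))) = 1/(37771/4 + (81 + 26)) = 1/(37771/4 + 107) = 1/(38199/4) = 4/38199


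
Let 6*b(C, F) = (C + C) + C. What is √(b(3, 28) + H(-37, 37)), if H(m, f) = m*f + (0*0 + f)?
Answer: I*√5322/2 ≈ 36.476*I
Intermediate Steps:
H(m, f) = f + f*m (H(m, f) = f*m + (0 + f) = f*m + f = f + f*m)
b(C, F) = C/2 (b(C, F) = ((C + C) + C)/6 = (2*C + C)/6 = (3*C)/6 = C/2)
√(b(3, 28) + H(-37, 37)) = √((½)*3 + 37*(1 - 37)) = √(3/2 + 37*(-36)) = √(3/2 - 1332) = √(-2661/2) = I*√5322/2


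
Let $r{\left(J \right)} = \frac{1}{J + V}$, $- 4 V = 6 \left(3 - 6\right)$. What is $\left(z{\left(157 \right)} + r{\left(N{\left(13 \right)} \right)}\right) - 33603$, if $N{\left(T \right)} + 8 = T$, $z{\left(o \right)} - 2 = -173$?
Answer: $- \frac{641704}{19} \approx -33774.0$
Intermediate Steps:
$V = \frac{9}{2}$ ($V = - \frac{6 \left(3 - 6\right)}{4} = - \frac{6 \left(-3\right)}{4} = \left(- \frac{1}{4}\right) \left(-18\right) = \frac{9}{2} \approx 4.5$)
$z{\left(o \right)} = -171$ ($z{\left(o \right)} = 2 - 173 = -171$)
$N{\left(T \right)} = -8 + T$
$r{\left(J \right)} = \frac{1}{\frac{9}{2} + J}$ ($r{\left(J \right)} = \frac{1}{J + \frac{9}{2}} = \frac{1}{\frac{9}{2} + J}$)
$\left(z{\left(157 \right)} + r{\left(N{\left(13 \right)} \right)}\right) - 33603 = \left(-171 + \frac{2}{9 + 2 \left(-8 + 13\right)}\right) - 33603 = \left(-171 + \frac{2}{9 + 2 \cdot 5}\right) - 33603 = \left(-171 + \frac{2}{9 + 10}\right) - 33603 = \left(-171 + \frac{2}{19}\right) - 33603 = - \frac{3247}{19} - 33603 = - \frac{641704}{19}$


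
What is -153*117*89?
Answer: -1593189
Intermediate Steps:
-153*117*89 = -17901*89 = -1593189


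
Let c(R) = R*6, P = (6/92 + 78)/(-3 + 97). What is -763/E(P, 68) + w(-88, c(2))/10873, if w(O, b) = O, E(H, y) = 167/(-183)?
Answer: 1518171421/1815791 ≈ 836.09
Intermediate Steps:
P = 3591/4324 (P = (6*(1/92) + 78)/94 = (3/46 + 78)*(1/94) = (3591/46)*(1/94) = 3591/4324 ≈ 0.83048)
c(R) = 6*R
E(H, y) = -167/183 (E(H, y) = 167*(-1/183) = -167/183)
-763/E(P, 68) + w(-88, c(2))/10873 = -763/(-167/183) - 88/10873 = -763*(-183/167) - 88*1/10873 = 139629/167 - 88/10873 = 1518171421/1815791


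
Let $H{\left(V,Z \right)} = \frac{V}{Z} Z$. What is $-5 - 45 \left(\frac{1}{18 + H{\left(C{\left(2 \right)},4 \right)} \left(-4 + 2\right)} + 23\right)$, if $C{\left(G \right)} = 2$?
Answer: $- \frac{14605}{14} \approx -1043.2$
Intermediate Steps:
$H{\left(V,Z \right)} = V$
$-5 - 45 \left(\frac{1}{18 + H{\left(C{\left(2 \right)},4 \right)} \left(-4 + 2\right)} + 23\right) = -5 - 45 \left(\frac{1}{18 + 2 \left(-4 + 2\right)} + 23\right) = -5 - 45 \left(\frac{1}{18 + 2 \left(-2\right)} + 23\right) = -5 - 45 \left(\frac{1}{18 - 4} + 23\right) = -5 - 45 \left(\frac{1}{14} + 23\right) = -5 - \frac{14535}{14} = - \frac{14605}{14}$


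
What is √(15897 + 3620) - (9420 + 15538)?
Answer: -24958 + √19517 ≈ -24818.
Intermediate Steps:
√(15897 + 3620) - (9420 + 15538) = √19517 - 1*24958 = √19517 - 24958 = -24958 + √19517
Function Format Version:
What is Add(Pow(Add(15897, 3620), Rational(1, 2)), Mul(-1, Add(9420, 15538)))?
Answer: Add(-24958, Pow(19517, Rational(1, 2))) ≈ -24818.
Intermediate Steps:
Add(Pow(Add(15897, 3620), Rational(1, 2)), Mul(-1, Add(9420, 15538))) = Add(Pow(19517, Rational(1, 2)), Mul(-1, 24958)) = Add(Pow(19517, Rational(1, 2)), -24958) = Add(-24958, Pow(19517, Rational(1, 2)))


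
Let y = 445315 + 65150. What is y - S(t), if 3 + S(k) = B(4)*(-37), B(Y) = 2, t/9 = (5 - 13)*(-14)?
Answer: 510542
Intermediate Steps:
t = 1008 (t = 9*((5 - 13)*(-14)) = 9*(-8*(-14)) = 9*112 = 1008)
S(k) = -77 (S(k) = -3 + 2*(-37) = -3 - 74 = -77)
y = 510465
y - S(t) = 510465 - 1*(-77) = 510465 + 77 = 510542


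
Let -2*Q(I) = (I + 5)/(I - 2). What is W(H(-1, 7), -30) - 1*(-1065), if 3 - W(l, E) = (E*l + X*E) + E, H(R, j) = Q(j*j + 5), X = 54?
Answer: 140451/52 ≈ 2701.0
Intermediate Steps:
Q(I) = -(5 + I)/(2*(-2 + I)) (Q(I) = -(I + 5)/(2*(I - 2)) = -(5 + I)/(2*(-2 + I)))
H(R, j) = (-10 - j²)/(2*(3 + j²)) (H(R, j) = (-5 - (j*j + 5))/(2*(-2 + (j*j + 5))) = (-5 - (j² + 5))/(2*(-2 + (j² + 5))) = (-5 - (5 + j²))/(2*(-2 + (5 + j²))) = (-5 + (-5 - j²))/(2*(3 + j²)) = (-10 - j²)/(2*(3 + j²)))
W(l, E) = 3 - 55*E - E*l (W(l, E) = 3 - ((E*l + 54*E) + E) = 3 - ((54*E + E*l) + E) = 3 - (55*E + E*l) = 3 + (-55*E - E*l) = 3 - 55*E - E*l)
W(H(-1, 7), -30) - 1*(-1065) = (3 - 55*(-30) - 1*(-30)*(-10 - 1*7²)/(2*(3 + 7²))) - 1*(-1065) = (3 + 1650 - 1*(-30)*(-10 - 1*49)/(2*(3 + 49))) + 1065 = (3 + 1650 - 1*(-30)*(½)*(-10 - 49)/52) + 1065 = (3 + 1650 - 1*(-30)*(½)*(1/52)*(-59)) + 1065 = (3 + 1650 - 1*(-30)*(-59/104)) + 1065 = (3 + 1650 - 885/52) + 1065 = 85071/52 + 1065 = 140451/52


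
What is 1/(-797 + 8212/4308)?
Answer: -1077/856316 ≈ -0.0012577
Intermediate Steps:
1/(-797 + 8212/4308) = 1/(-797 + 8212*(1/4308)) = 1/(-797 + 2053/1077) = 1/(-856316/1077) = -1077/856316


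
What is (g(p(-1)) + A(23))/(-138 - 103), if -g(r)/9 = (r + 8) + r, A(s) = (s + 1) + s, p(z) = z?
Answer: 7/241 ≈ 0.029046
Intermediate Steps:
A(s) = 1 + 2*s (A(s) = (1 + s) + s = 1 + 2*s)
g(r) = -72 - 18*r (g(r) = -9*((r + 8) + r) = -9*((8 + r) + r) = -9*(8 + 2*r) = -72 - 18*r)
(g(p(-1)) + A(23))/(-138 - 103) = ((-72 - 18*(-1)) + (1 + 2*23))/(-138 - 103) = ((-72 + 18) + (1 + 46))/(-241) = (-54 + 47)*(-1/241) = -7*(-1/241) = 7/241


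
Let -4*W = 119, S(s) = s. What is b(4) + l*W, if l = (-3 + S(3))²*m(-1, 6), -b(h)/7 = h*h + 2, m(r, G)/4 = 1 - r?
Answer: -126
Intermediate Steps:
m(r, G) = 4 - 4*r (m(r, G) = 4*(1 - r) = 4 - 4*r)
b(h) = -14 - 7*h² (b(h) = -7*(h*h + 2) = -7*(h² + 2) = -7*(2 + h²) = -14 - 7*h²)
W = -119/4 (W = -¼*119 = -119/4 ≈ -29.750)
l = 0 (l = (-3 + 3)²*(4 - 4*(-1)) = 0²*(4 + 4) = 0*8 = 0)
b(4) + l*W = (-14 - 7*4²) + 0*(-119/4) = (-14 - 7*16) + 0 = (-14 - 112) + 0 = -126 + 0 = -126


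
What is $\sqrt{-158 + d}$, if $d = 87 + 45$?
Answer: $i \sqrt{26} \approx 5.099 i$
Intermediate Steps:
$d = 132$
$\sqrt{-158 + d} = \sqrt{-158 + 132} = \sqrt{-26} = i \sqrt{26}$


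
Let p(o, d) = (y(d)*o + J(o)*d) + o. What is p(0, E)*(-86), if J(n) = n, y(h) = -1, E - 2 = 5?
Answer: 0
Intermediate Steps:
E = 7 (E = 2 + 5 = 7)
p(o, d) = d*o (p(o, d) = (-o + o*d) + o = (-o + d*o) + o = d*o)
p(0, E)*(-86) = (7*0)*(-86) = 0*(-86) = 0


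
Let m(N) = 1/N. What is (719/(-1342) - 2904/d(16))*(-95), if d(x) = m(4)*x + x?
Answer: 18579853/1342 ≈ 13845.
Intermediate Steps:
d(x) = 5*x/4 (d(x) = x/4 + x = 5*x/4)
(719/(-1342) - 2904/d(16))*(-95) = (719/(-1342) - 2904/((5/4)*16))*(-95) = (719*(-1/1342) - 2904/20)*(-95) = (-719/1342 - 2904*1/20)*(-95) = (-719/1342 - 726/5)*(-95) = -977887/6710*(-95) = 18579853/1342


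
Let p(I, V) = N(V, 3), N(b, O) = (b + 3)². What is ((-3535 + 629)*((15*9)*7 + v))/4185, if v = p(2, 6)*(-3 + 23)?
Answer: -55214/31 ≈ -1781.1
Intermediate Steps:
N(b, O) = (3 + b)²
p(I, V) = (3 + V)²
v = 1620 (v = (3 + 6)²*(-3 + 23) = 9²*20 = 81*20 = 1620)
((-3535 + 629)*((15*9)*7 + v))/4185 = ((-3535 + 629)*((15*9)*7 + 1620))/4185 = -2906*(135*7 + 1620)*(1/4185) = -2906*(945 + 1620)*(1/4185) = -2906*2565*(1/4185) = -7453890*1/4185 = -55214/31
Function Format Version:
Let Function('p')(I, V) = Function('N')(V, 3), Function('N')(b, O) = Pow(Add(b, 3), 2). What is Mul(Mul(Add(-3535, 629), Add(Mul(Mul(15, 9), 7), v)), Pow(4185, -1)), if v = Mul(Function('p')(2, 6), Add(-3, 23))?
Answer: Rational(-55214, 31) ≈ -1781.1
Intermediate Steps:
Function('N')(b, O) = Pow(Add(3, b), 2)
Function('p')(I, V) = Pow(Add(3, V), 2)
v = 1620 (v = Mul(Pow(Add(3, 6), 2), Add(-3, 23)) = Mul(Pow(9, 2), 20) = Mul(81, 20) = 1620)
Mul(Mul(Add(-3535, 629), Add(Mul(Mul(15, 9), 7), v)), Pow(4185, -1)) = Mul(Mul(Add(-3535, 629), Add(Mul(Mul(15, 9), 7), 1620)), Pow(4185, -1)) = Mul(Mul(-2906, Add(Mul(135, 7), 1620)), Rational(1, 4185)) = Mul(Mul(-2906, Add(945, 1620)), Rational(1, 4185)) = Mul(Mul(-2906, 2565), Rational(1, 4185)) = Mul(-7453890, Rational(1, 4185)) = Rational(-55214, 31)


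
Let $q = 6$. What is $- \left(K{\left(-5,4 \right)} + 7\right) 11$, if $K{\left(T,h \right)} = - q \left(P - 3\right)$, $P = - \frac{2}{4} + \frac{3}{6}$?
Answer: $-275$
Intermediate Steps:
$P = 0$ ($P = \left(-2\right) \frac{1}{4} + 3 \cdot \frac{1}{6} = - \frac{1}{2} + \frac{1}{2} = 0$)
$K{\left(T,h \right)} = 18$ ($K{\left(T,h \right)} = \left(-1\right) 6 \left(0 - 3\right) = \left(-6\right) \left(-3\right) = 18$)
$- \left(K{\left(-5,4 \right)} + 7\right) 11 = - \left(18 + 7\right) 11 = - 25 \cdot 11 = \left(-1\right) 275 = -275$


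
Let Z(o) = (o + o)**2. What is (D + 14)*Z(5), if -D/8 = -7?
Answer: 7000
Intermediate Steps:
Z(o) = 4*o**2 (Z(o) = (2*o)**2 = 4*o**2)
D = 56 (D = -8*(-7) = 56)
(D + 14)*Z(5) = (56 + 14)*(4*5**2) = 70*(4*25) = 70*100 = 7000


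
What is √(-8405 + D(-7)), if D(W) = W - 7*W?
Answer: I*√8363 ≈ 91.449*I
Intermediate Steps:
D(W) = -6*W
√(-8405 + D(-7)) = √(-8405 - 6*(-7)) = √(-8405 + 42) = √(-8363) = I*√8363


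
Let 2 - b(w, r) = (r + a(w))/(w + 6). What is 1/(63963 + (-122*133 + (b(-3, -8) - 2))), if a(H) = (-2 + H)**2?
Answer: 3/143194 ≈ 2.0951e-5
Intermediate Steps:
b(w, r) = 2 - (r + (-2 + w)**2)/(6 + w) (b(w, r) = 2 - (r + (-2 + w)**2)/(w + 6) = 2 - (r + (-2 + w)**2)/(6 + w))
1/(63963 + (-122*133 + (b(-3, -8) - 2))) = 1/(63963 + (-122*133 + ((8 - 1*(-8) - 1*(-3)**2 + 6*(-3))/(6 - 3) - 2))) = 1/(63963 + (-16226 + ((8 + 8 - 1*9 - 18)/3 - 2))) = 1/(63963 + (-16226 + ((8 + 8 - 9 - 18)/3 - 2))) = 1/(63963 + (-16226 + ((1/3)*(-11) - 2))) = 1/(63963 + (-16226 + (-11/3 - 2))) = 1/(63963 + (-16226 - 17/3)) = 1/(63963 - 48695/3) = 1/(143194/3) = 3/143194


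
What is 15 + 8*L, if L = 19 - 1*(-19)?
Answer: 319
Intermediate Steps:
L = 38 (L = 19 + 19 = 38)
15 + 8*L = 15 + 8*38 = 15 + 304 = 319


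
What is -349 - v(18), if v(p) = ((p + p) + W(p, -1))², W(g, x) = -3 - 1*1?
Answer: -1373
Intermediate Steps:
W(g, x) = -4 (W(g, x) = -3 - 1 = -4)
v(p) = (-4 + 2*p)² (v(p) = ((p + p) - 4)² = (2*p - 4)² = (-4 + 2*p)²)
-349 - v(18) = -349 - 4*(-2 + 18)² = -349 - 4*16² = -349 - 4*256 = -349 - 1*1024 = -349 - 1024 = -1373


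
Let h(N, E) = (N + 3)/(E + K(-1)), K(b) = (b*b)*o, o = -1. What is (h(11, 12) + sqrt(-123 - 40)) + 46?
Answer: 520/11 + I*sqrt(163) ≈ 47.273 + 12.767*I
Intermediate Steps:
K(b) = -b**2 (K(b) = (b*b)*(-1) = b**2*(-1) = -b**2)
h(N, E) = (3 + N)/(-1 + E) (h(N, E) = (N + 3)/(E - 1*(-1)**2) = (3 + N)/(E - 1*1) = (3 + N)/(E - 1) = (3 + N)/(-1 + E))
(h(11, 12) + sqrt(-123 - 40)) + 46 = ((3 + 11)/(-1 + 12) + sqrt(-123 - 40)) + 46 = (14/11 + sqrt(-163)) + 46 = ((1/11)*14 + I*sqrt(163)) + 46 = (14/11 + I*sqrt(163)) + 46 = 520/11 + I*sqrt(163)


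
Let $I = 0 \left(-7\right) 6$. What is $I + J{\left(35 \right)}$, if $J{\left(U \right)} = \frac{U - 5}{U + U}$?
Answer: $\frac{3}{7} \approx 0.42857$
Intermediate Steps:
$J{\left(U \right)} = \frac{-5 + U}{2 U}$
$I = 0$ ($I = 0 \cdot 6 = 0$)
$I + J{\left(35 \right)} = 0 + \frac{-5 + 35}{2 \cdot 35} = 0 + \frac{1}{2} \cdot \frac{1}{35} \cdot 30 = 0 + \frac{3}{7} = \frac{3}{7}$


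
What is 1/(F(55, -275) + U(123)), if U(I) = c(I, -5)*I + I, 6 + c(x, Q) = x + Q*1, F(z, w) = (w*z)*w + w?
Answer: 1/4172999 ≈ 2.3964e-7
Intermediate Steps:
F(z, w) = w + z*w**2 (F(z, w) = z*w**2 + w = w + z*w**2)
c(x, Q) = -6 + Q + x (c(x, Q) = -6 + (x + Q*1) = -6 + (x + Q) = -6 + (Q + x) = -6 + Q + x)
U(I) = I + I*(-11 + I) (U(I) = (-6 - 5 + I)*I + I = (-11 + I)*I + I = I*(-11 + I) + I = I + I*(-11 + I))
1/(F(55, -275) + U(123)) = 1/(-275*(1 - 275*55) + 123*(-10 + 123)) = 1/(-275*(1 - 15125) + 123*113) = 1/(-275*(-15124) + 13899) = 1/(4159100 + 13899) = 1/4172999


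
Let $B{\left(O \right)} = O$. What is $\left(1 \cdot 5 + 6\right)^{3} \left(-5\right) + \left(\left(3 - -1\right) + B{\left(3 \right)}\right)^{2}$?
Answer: $-6606$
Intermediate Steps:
$\left(1 \cdot 5 + 6\right)^{3} \left(-5\right) + \left(\left(3 - -1\right) + B{\left(3 \right)}\right)^{2} = \left(1 \cdot 5 + 6\right)^{3} \left(-5\right) + \left(\left(3 - -1\right) + 3\right)^{2} = \left(5 + 6\right)^{3} \left(-5\right) + \left(\left(3 + 1\right) + 3\right)^{2} = 11^{3} \left(-5\right) + \left(4 + 3\right)^{2} = 1331 \left(-5\right) + 7^{2} = -6655 + 49 = -6606$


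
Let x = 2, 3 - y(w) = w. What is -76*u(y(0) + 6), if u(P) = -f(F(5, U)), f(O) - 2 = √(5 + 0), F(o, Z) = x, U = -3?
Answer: 152 + 76*√5 ≈ 321.94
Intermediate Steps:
y(w) = 3 - w
F(o, Z) = 2
f(O) = 2 + √5 (f(O) = 2 + √(5 + 0) = 2 + √5)
u(P) = -2 - √5 (u(P) = -(2 + √5) = -2 - √5)
-76*u(y(0) + 6) = -76*(-2 - √5) = 152 + 76*√5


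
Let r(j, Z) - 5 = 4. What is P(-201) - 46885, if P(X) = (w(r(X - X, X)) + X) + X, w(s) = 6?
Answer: -47281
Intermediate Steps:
r(j, Z) = 9 (r(j, Z) = 5 + 4 = 9)
P(X) = 6 + 2*X (P(X) = (6 + X) + X = 6 + 2*X)
P(-201) - 46885 = (6 + 2*(-201)) - 46885 = (6 - 402) - 46885 = -396 - 46885 = -47281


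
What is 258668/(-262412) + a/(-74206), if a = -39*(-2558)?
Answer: -5671682944/2434068109 ≈ -2.3301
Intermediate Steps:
a = 99762
258668/(-262412) + a/(-74206) = 258668/(-262412) + 99762/(-74206) = 258668*(-1/262412) + 99762*(-1/74206) = -64667/65603 - 49881/37103 = -5671682944/2434068109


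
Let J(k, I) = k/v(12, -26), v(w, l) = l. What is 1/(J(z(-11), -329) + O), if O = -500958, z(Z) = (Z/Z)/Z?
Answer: -286/143273987 ≈ -1.9962e-6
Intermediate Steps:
z(Z) = 1/Z
J(k, I) = -k/26 (J(k, I) = k/(-26) = k*(-1/26) = -k/26)
1/(J(z(-11), -329) + O) = 1/(-1/26/(-11) - 500958) = 1/(-1/26*(-1/11) - 500958) = 1/(1/286 - 500958) = 1/(-143273987/286) = -286/143273987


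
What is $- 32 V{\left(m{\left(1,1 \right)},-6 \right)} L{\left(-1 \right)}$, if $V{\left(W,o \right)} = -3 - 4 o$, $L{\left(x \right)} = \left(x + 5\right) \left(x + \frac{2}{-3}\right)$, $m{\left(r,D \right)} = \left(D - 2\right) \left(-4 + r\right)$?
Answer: $4480$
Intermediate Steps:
$m{\left(r,D \right)} = \left(-4 + r\right) \left(-2 + D\right)$ ($m{\left(r,D \right)} = \left(-2 + D\right) \left(-4 + r\right) = \left(-4 + r\right) \left(-2 + D\right)$)
$L{\left(x \right)} = \left(5 + x\right) \left(- \frac{2}{3} + x\right)$ ($L{\left(x \right)} = \left(5 + x\right) \left(x + 2 \left(- \frac{1}{3}\right)\right) = \left(5 + x\right) \left(x - \frac{2}{3}\right) = \left(5 + x\right) \left(- \frac{2}{3} + x\right)$)
$- 32 V{\left(m{\left(1,1 \right)},-6 \right)} L{\left(-1 \right)} = - 32 \left(-3 - -24\right) \left(- \frac{10}{3} + \left(-1\right)^{2} + \frac{13}{3} \left(-1\right)\right) = - 32 \left(-3 + 24\right) \left(- \frac{10}{3} + 1 - \frac{13}{3}\right) = \left(-32\right) 21 \left(- \frac{20}{3}\right) = \left(-672\right) \left(- \frac{20}{3}\right) = 4480$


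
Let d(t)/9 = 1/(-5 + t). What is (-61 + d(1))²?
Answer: 64009/16 ≈ 4000.6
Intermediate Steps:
d(t) = 9/(-5 + t)
(-61 + d(1))² = (-61 + 9/(-5 + 1))² = (-61 + 9/(-4))² = (-61 + 9*(-¼))² = (-61 - 9/4)² = (-253/4)² = 64009/16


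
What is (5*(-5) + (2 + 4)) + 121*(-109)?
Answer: -13208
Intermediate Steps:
(5*(-5) + (2 + 4)) + 121*(-109) = (-25 + 6) - 13189 = -19 - 13189 = -13208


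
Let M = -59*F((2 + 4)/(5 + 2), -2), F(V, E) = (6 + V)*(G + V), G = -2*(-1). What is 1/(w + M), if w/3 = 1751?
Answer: 49/200757 ≈ 0.00024408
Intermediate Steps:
G = 2
w = 5253 (w = 3*1751 = 5253)
F(V, E) = (2 + V)*(6 + V) (F(V, E) = (6 + V)*(2 + V) = (2 + V)*(6 + V))
M = -56640/49 (M = -59*(12 + ((2 + 4)/(5 + 2))² + 8*((2 + 4)/(5 + 2))) = -59*(12 + (6/7)² + 8*(6/7)) = -59*(12 + 36/49 + 48/7) = -59*960/49 = -56640/49 ≈ -1155.9)
1/(w + M) = 1/(5253 - 56640/49) = 1/(200757/49) = 49/200757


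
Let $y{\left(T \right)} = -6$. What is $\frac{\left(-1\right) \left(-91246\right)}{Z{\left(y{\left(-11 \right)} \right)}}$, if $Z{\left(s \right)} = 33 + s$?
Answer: $\frac{91246}{27} \approx 3379.5$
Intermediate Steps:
$\frac{\left(-1\right) \left(-91246\right)}{Z{\left(y{\left(-11 \right)} \right)}} = \frac{\left(-1\right) \left(-91246\right)}{33 - 6} = \frac{91246}{27}$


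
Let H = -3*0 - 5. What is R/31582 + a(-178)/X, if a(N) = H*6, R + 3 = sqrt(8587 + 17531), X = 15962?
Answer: -497673/252055942 + 3*sqrt(2902)/31582 ≈ 0.0031427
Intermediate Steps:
H = -5 (H = 0 - 5 = -5)
R = -3 + 3*sqrt(2902) (R = -3 + sqrt(8587 + 17531) = -3 + sqrt(26118) = -3 + 3*sqrt(2902) ≈ 158.61)
a(N) = -30 (a(N) = -5*6 = -30)
R/31582 + a(-178)/X = (-3 + 3*sqrt(2902))/31582 - 30/15962 = (-3 + 3*sqrt(2902))*(1/31582) - 30*1/15962 = (-3/31582 + 3*sqrt(2902)/31582) - 15/7981 = -497673/252055942 + 3*sqrt(2902)/31582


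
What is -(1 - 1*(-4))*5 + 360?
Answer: 335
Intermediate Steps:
-(1 - 1*(-4))*5 + 360 = -(1 + 4)*5 + 360 = -1*5*5 + 360 = -5*5 + 360 = -25 + 360 = 335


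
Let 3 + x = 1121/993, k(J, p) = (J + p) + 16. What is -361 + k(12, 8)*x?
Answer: -141787/331 ≈ -428.36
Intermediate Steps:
k(J, p) = 16 + J + p
x = -1858/993 (x = -3 + 1121/993 = -1858/993 ≈ -1.8711)
-361 + k(12, 8)*x = -361 + (16 + 12 + 8)*(-1858/993) = -361 + 36*(-1858/993) = -361 - 22296/331 = -141787/331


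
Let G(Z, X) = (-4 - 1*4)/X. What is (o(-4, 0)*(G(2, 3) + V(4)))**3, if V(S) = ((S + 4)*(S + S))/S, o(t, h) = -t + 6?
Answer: 64000000/27 ≈ 2.3704e+6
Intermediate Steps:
o(t, h) = 6 - t
G(Z, X) = -8/X (G(Z, X) = (-4 - 4)/X = -8/X)
V(S) = 8 + 2*S (V(S) = ((4 + S)*(2*S))/S = (2*S*(4 + S))/S = 8 + 2*S)
(o(-4, 0)*(G(2, 3) + V(4)))**3 = ((6 - 1*(-4))*(-8/3 + (8 + 2*4)))**3 = ((6 + 4)*(-8*1/3 + (8 + 8)))**3 = (10*(-8/3 + 16))**3 = (10*(40/3))**3 = (400/3)**3 = 64000000/27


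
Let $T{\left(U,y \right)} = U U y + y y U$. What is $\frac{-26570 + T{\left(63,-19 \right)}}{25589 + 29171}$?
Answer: $- \frac{39619}{27380} \approx -1.447$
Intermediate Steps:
$T{\left(U,y \right)} = U y^{2} + y U^{2}$ ($T{\left(U,y \right)} = U^{2} y + y^{2} U = y U^{2} + U y^{2} = U y^{2} + y U^{2}$)
$\frac{-26570 + T{\left(63,-19 \right)}}{25589 + 29171} = \frac{-26570 + 63 \left(-19\right) \left(63 - 19\right)}{25589 + 29171} = \frac{-26570 + 63 \left(-19\right) 44}{54760} = \left(-26570 - 52668\right) \frac{1}{54760} = \left(-79238\right) \frac{1}{54760} = - \frac{39619}{27380}$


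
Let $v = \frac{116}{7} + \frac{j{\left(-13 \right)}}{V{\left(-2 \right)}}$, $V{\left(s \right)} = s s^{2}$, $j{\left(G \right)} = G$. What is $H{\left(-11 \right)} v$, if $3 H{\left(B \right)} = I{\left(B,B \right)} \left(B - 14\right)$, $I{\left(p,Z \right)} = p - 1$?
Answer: $\frac{25475}{14} \approx 1819.6$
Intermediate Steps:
$I{\left(p,Z \right)} = -1 + p$ ($I{\left(p,Z \right)} = p - 1 = -1 + p$)
$V{\left(s \right)} = s^{3}$
$H{\left(B \right)} = \frac{\left(-1 + B\right) \left(-14 + B\right)}{3}$ ($H{\left(B \right)} = \frac{\left(-1 + B\right) \left(B - 14\right)}{3} = \frac{\left(-1 + B\right) \left(-14 + B\right)}{3}$)
$v = \frac{1019}{56}$ ($v = \frac{116}{7} - \frac{13}{\left(-2\right)^{3}} = 116 \cdot \frac{1}{7} - \frac{13}{-8} = \frac{116}{7} - - \frac{13}{8} = \frac{116}{7} + \frac{13}{8} = \frac{1019}{56} \approx 18.196$)
$H{\left(-11 \right)} v = \frac{\left(-1 - 11\right) \left(-14 - 11\right)}{3} \cdot \frac{1019}{56} = \frac{1}{3} \left(-12\right) \left(-25\right) \frac{1019}{56} = 100 \cdot \frac{1019}{56} = \frac{25475}{14}$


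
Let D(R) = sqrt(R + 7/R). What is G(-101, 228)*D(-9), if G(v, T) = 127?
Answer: 254*I*sqrt(22)/3 ≈ 397.12*I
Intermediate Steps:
G(-101, 228)*D(-9) = 127*sqrt(-9 + 7/(-9)) = 127*sqrt(-9 + 7*(-1/9)) = 127*sqrt(-9 - 7/9) = 127*sqrt(-88/9) = 127*(2*I*sqrt(22)/3) = 254*I*sqrt(22)/3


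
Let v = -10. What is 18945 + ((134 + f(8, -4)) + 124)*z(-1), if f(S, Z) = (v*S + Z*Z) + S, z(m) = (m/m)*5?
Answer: 19955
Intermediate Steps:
z(m) = 5 (z(m) = 1*5 = 5)
f(S, Z) = Z² - 9*S (f(S, Z) = (-10*S + Z*Z) + S = (-10*S + Z²) + S = (Z² - 10*S) + S = Z² - 9*S)
18945 + ((134 + f(8, -4)) + 124)*z(-1) = 18945 + ((134 + ((-4)² - 9*8)) + 124)*5 = 18945 + ((134 + (16 - 72)) + 124)*5 = 18945 + ((134 - 56) + 124)*5 = 18945 + (78 + 124)*5 = 18945 + 202*5 = 18945 + 1010 = 19955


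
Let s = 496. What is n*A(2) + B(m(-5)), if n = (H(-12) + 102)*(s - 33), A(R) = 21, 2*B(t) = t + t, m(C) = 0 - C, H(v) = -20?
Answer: 797291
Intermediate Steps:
m(C) = -C
B(t) = t (B(t) = (t + t)/2 = (2*t)/2 = t)
n = 37966 (n = (-20 + 102)*(496 - 33) = 82*463 = 37966)
n*A(2) + B(m(-5)) = 37966*21 - 1*(-5) = 797286 + 5 = 797291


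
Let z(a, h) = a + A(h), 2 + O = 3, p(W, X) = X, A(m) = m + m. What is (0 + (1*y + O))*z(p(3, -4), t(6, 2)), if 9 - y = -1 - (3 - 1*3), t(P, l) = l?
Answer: 0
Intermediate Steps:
A(m) = 2*m
O = 1 (O = -2 + 3 = 1)
z(a, h) = a + 2*h
y = 10 (y = 9 - (-1 - (3 - 1*3)) = 9 - (-1 - (3 - 3)) = 9 - (-1 - 1*0) = 9 - (-1 + 0) = 9 - 1*(-1) = 9 + 1 = 10)
(0 + (1*y + O))*z(p(3, -4), t(6, 2)) = (0 + (1*10 + 1))*(-4 + 2*2) = (0 + (10 + 1))*(-4 + 4) = (0 + 11)*0 = 11*0 = 0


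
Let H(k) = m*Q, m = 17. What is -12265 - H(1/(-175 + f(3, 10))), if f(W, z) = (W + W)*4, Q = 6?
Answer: -12367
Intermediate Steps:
f(W, z) = 8*W (f(W, z) = (2*W)*4 = 8*W)
H(k) = 102 (H(k) = 17*6 = 102)
-12265 - H(1/(-175 + f(3, 10))) = -12265 - 1*102 = -12265 - 102 = -12367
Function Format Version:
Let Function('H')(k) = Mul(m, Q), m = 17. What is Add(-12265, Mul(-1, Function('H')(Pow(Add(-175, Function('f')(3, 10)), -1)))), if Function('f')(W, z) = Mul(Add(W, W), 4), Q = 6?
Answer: -12367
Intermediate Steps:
Function('f')(W, z) = Mul(8, W) (Function('f')(W, z) = Mul(Mul(2, W), 4) = Mul(8, W))
Function('H')(k) = 102 (Function('H')(k) = Mul(17, 6) = 102)
Add(-12265, Mul(-1, Function('H')(Pow(Add(-175, Function('f')(3, 10)), -1)))) = Add(-12265, Mul(-1, 102)) = Add(-12265, -102) = -12367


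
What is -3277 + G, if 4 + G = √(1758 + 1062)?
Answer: -3281 + 2*√705 ≈ -3227.9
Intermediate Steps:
G = -4 + 2*√705 (G = -4 + √(1758 + 1062) = -4 + √2820 = -4 + 2*√705 ≈ 49.104)
-3277 + G = -3277 + (-4 + 2*√705) = -3281 + 2*√705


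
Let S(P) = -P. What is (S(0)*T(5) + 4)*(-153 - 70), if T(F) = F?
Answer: -892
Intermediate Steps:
(S(0)*T(5) + 4)*(-153 - 70) = (-1*0*5 + 4)*(-153 - 70) = (0*5 + 4)*(-223) = (0 + 4)*(-223) = 4*(-223) = -892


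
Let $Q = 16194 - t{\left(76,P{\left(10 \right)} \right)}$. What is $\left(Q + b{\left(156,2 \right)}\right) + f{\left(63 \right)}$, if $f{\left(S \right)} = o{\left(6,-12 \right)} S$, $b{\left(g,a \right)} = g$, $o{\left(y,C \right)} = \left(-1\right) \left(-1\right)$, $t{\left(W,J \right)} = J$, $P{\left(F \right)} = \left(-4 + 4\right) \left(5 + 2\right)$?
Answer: $16413$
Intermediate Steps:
$P{\left(F \right)} = 0$ ($P{\left(F \right)} = 0 \cdot 7 = 0$)
$o{\left(y,C \right)} = 1$
$f{\left(S \right)} = S$ ($f{\left(S \right)} = 1 S = S$)
$Q = 16194$ ($Q = 16194 - 0 = 16194 + 0 = 16194$)
$\left(Q + b{\left(156,2 \right)}\right) + f{\left(63 \right)} = \left(16194 + 156\right) + 63 = 16350 + 63 = 16413$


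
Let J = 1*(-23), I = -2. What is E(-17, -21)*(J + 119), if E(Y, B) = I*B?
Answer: 4032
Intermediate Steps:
E(Y, B) = -2*B
J = -23
E(-17, -21)*(J + 119) = (-2*(-21))*(-23 + 119) = 42*96 = 4032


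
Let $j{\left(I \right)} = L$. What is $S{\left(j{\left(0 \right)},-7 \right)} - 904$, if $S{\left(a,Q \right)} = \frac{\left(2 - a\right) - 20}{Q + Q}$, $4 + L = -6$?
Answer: $- \frac{6324}{7} \approx -903.43$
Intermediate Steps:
$L = -10$ ($L = -4 - 6 = -10$)
$j{\left(I \right)} = -10$
$S{\left(a,Q \right)} = \frac{-18 - a}{2 Q}$
$S{\left(j{\left(0 \right)},-7 \right)} - 904 = \frac{-18 - -10}{2 \left(-7\right)} - 904 = \frac{1}{2} \left(- \frac{1}{7}\right) \left(-18 + 10\right) - 904 = \frac{1}{2} \left(- \frac{1}{7}\right) \left(-8\right) - 904 = \frac{4}{7} - 904 = - \frac{6324}{7}$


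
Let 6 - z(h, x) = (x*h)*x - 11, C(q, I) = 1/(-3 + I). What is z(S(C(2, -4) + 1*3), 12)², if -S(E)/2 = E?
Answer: 34562641/49 ≈ 7.0536e+5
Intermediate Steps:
S(E) = -2*E
z(h, x) = 17 - h*x² (z(h, x) = 6 - ((x*h)*x - 11) = 6 - ((h*x)*x - 11) = 6 - (h*x² - 11) = 6 - (-11 + h*x²) = 6 + (11 - h*x²) = 17 - h*x²)
z(S(C(2, -4) + 1*3), 12)² = (17 - 1*(-2*(1/(-3 - 4) + 1*3))*12²)² = (17 - 1*(-2*(1/(-7) + 3))*144)² = (17 - 1*(-2*(-⅐ + 3))*144)² = (17 - 1*(-2*20/7)*144)² = (17 - 1*(-40/7)*144)² = (17 + 5760/7)² = (5879/7)² = 34562641/49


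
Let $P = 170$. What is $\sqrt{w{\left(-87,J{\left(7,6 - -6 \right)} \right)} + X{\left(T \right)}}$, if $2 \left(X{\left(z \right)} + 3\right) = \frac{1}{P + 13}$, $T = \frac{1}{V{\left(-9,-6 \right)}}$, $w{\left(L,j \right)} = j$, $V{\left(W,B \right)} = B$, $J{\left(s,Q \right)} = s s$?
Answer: $\frac{\sqrt{6162342}}{366} \approx 6.7825$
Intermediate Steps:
$J{\left(s,Q \right)} = s^{2}$
$T = - \frac{1}{6}$ ($T = \frac{1}{-6} = - \frac{1}{6} \approx -0.16667$)
$X{\left(z \right)} = - \frac{1097}{366}$ ($X{\left(z \right)} = -3 + \frac{1}{2 \left(170 + 13\right)} = -3 + \frac{1}{2 \cdot 183} = -3 + \frac{1}{2} \cdot \frac{1}{183} = -3 + \frac{1}{366} = - \frac{1097}{366}$)
$\sqrt{w{\left(-87,J{\left(7,6 - -6 \right)} \right)} + X{\left(T \right)}} = \sqrt{7^{2} - \frac{1097}{366}} = \sqrt{49 - \frac{1097}{366}} = \sqrt{\frac{16837}{366}} = \frac{\sqrt{6162342}}{366}$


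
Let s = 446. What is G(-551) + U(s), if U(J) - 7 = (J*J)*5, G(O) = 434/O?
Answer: 548017003/551 ≈ 9.9459e+5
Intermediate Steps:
U(J) = 7 + 5*J² (U(J) = 7 + (J*J)*5 = 7 + J²*5 = 7 + 5*J²)
G(-551) + U(s) = 434/(-551) + (7 + 5*446²) = 434*(-1/551) + (7 + 5*198916) = -434/551 + (7 + 994580) = -434/551 + 994587 = 548017003/551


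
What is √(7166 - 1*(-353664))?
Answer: √360830 ≈ 600.69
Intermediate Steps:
√(7166 - 1*(-353664)) = √(7166 + 353664) = √360830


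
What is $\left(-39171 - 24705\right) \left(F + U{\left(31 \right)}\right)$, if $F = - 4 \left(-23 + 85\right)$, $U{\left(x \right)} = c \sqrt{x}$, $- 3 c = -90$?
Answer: $15841248 - 1916280 \sqrt{31} \approx 5.1719 \cdot 10^{6}$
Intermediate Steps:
$c = 30$ ($c = \left(- \frac{1}{3}\right) \left(-90\right) = 30$)
$U{\left(x \right)} = 30 \sqrt{x}$
$F = -248$ ($F = \left(-4\right) 62 = -248$)
$\left(-39171 - 24705\right) \left(F + U{\left(31 \right)}\right) = \left(-39171 - 24705\right) \left(-248 + 30 \sqrt{31}\right) = - 63876 \left(-248 + 30 \sqrt{31}\right) = 15841248 - 1916280 \sqrt{31}$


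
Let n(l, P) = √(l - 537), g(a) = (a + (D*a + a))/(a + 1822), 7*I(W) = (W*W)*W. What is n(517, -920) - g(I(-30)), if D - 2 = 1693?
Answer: -22909500/7123 + 2*I*√5 ≈ -3216.3 + 4.4721*I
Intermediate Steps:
D = 1695 (D = 2 + 1693 = 1695)
I(W) = W³/7 (I(W) = ((W*W)*W)/7 = (W²*W)/7 = W³/7)
g(a) = 1697*a/(1822 + a) (g(a) = (a + (1695*a + a))/(a + 1822) = (a + 1696*a)/(1822 + a) = (1697*a)/(1822 + a) = 1697*a/(1822 + a))
n(l, P) = √(-537 + l)
n(517, -920) - g(I(-30)) = √(-537 + 517) - 1697*(⅐)*(-30)³/(1822 + (⅐)*(-30)³) = √(-20) - 1697*(⅐)*(-27000)/(1822 + (⅐)*(-27000)) = 2*I*√5 - 1697*(-27000)/(7*(1822 - 27000/7)) = 2*I*√5 - 1697*(-27000)/(7*(-14246/7)) = 2*I*√5 - 1697*(-27000)*(-7)/(7*14246) = 2*I*√5 - 1*22909500/7123 = 2*I*√5 - 22909500/7123 = -22909500/7123 + 2*I*√5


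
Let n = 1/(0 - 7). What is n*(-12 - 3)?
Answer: 15/7 ≈ 2.1429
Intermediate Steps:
n = -⅐ (n = 1/(-7) = -⅐ ≈ -0.14286)
n*(-12 - 3) = -(-12 - 3)/7 = -⅐*(-15) = 15/7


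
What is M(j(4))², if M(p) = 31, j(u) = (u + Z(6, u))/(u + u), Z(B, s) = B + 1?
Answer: 961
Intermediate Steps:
Z(B, s) = 1 + B
j(u) = (7 + u)/(2*u) (j(u) = (u + (1 + 6))/(u + u) = (u + 7)/((2*u)) = (7 + u)*(1/(2*u)) = (7 + u)/(2*u))
M(j(4))² = 31² = 961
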